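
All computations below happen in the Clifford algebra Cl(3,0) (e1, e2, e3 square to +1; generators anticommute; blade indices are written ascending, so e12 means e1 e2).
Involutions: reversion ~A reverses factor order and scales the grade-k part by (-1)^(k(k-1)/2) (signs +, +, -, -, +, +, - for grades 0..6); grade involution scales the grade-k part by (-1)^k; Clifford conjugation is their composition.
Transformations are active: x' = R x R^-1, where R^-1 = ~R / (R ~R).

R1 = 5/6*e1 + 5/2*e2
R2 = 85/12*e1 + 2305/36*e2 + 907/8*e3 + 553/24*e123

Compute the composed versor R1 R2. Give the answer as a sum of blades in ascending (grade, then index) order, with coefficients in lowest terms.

Distribute over the terms of R1 (each basis-blade product reordered to ascending indices, repeated generators contracted through their squares):
(5/6*e1) R2 = 425/72 + 11525/216*e12 + 4535/48*e13 + 2765/144*e23
(5/2*e2) R2 = 11525/72 - 425/24*e12 - 2765/48*e13 + 4535/16*e23
Summing the partial products and collecting blades:
Answer: 5975/36 + 1925/54*e12 + 295/8*e13 + 10895/36*e23


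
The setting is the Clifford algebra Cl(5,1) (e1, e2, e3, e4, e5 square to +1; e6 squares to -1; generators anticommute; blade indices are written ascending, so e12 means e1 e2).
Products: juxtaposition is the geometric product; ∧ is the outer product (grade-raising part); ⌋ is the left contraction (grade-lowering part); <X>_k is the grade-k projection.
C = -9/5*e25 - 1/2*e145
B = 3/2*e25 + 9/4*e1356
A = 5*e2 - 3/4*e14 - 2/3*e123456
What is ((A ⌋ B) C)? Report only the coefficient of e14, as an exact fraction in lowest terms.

step 1: 15/2*e5
step 2: 27/2*e2 - 15/4*e14
Answer: -15/4


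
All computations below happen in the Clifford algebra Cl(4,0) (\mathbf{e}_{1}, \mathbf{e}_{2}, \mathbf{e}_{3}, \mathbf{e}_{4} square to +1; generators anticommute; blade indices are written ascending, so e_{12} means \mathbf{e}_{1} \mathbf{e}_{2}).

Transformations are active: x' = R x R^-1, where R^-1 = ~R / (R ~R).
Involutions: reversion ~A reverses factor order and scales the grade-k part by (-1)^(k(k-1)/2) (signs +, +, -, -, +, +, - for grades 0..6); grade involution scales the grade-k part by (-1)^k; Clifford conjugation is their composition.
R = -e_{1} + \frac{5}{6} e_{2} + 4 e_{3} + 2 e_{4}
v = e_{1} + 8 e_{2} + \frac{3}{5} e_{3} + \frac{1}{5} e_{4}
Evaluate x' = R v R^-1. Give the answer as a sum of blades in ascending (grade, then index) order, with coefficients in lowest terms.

~R = -e_{1} + \frac{5}{6} e_{2} + 4 e_{3} + 2 e_{4}, and R ~R = \frac{781}{36}, so R^-1 = ~R / (\frac{781}{36}).
R v = \frac{127}{15} - \frac{53}{6} e_{12} - \frac{23}{5} e_{13} - \frac{11}{5} e_{14} - \frac{63}{2} e_{23} - \frac{95}{6} e_{24} - \frac{2}{5} e_{34}
Answer: -\frac{6953}{3905} e_{1} - \frac{5740}{781} e_{2} + \frac{9849}{3905} e_{3} + \frac{1063}{781} e_{4}


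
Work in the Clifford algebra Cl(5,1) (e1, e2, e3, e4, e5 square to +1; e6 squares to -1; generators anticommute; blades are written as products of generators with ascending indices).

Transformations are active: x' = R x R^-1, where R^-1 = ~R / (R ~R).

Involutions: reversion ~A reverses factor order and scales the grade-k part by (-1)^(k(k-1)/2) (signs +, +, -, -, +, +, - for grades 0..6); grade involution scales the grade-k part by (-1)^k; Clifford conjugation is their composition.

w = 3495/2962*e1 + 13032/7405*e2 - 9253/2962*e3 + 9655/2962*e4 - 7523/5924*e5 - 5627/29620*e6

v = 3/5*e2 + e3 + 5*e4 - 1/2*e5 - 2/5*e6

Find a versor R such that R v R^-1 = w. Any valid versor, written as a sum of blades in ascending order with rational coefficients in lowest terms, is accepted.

Since q(v) = q(w) = 529/20, the sum R = v + w = 3495/2962*e1 + 3495/1481*e2 - 6291/2962*e3 + 24465/2962*e4 - 10485/5924*e5 - 3495/5924*e6 does the job whenever invertible.
Answer: 3495/2962*e1 + 3495/1481*e2 - 6291/2962*e3 + 24465/2962*e4 - 10485/5924*e5 - 3495/5924*e6


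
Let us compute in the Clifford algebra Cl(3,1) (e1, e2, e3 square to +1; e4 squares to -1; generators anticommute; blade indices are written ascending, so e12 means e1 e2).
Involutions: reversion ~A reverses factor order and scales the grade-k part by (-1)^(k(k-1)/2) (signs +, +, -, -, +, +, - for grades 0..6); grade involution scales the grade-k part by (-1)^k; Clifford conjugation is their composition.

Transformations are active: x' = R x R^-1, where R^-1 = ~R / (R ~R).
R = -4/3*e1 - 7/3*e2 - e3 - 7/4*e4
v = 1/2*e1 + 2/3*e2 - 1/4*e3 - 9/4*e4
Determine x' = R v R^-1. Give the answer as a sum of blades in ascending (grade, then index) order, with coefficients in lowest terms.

~R = -4/3*e1 - 7/3*e2 - e3 - 7/4*e4, and R ~R = 743/144, so R^-1 = ~R / (743/144).
R v = -851/144 + 5/18*e12 + 5/6*e13 + 31/8*e14 + 5/4*e23 + 77/12*e24 + 29/16*e34
Answer: 11387/4458*e1 + 3476/743*e2 + 7551/2972*e3 + 18601/2972*e4


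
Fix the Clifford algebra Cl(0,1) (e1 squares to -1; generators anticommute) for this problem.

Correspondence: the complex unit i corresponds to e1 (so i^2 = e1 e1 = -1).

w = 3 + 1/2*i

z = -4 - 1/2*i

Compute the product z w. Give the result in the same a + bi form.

In blades: z = -4 - 1/2*e1, w = 3 + 1/2*e1.
Distribute z over w term by term (generator squares from the signature, products reordered to ascending indices): (-4)*w = -12 - 2*e1; (-1/2*e1)*w = 1/4 - 3/2*e1.
Sum: -47/4 - 7/2*e1; translating back through the correspondence:
Answer: -47/4 - 7/2*i


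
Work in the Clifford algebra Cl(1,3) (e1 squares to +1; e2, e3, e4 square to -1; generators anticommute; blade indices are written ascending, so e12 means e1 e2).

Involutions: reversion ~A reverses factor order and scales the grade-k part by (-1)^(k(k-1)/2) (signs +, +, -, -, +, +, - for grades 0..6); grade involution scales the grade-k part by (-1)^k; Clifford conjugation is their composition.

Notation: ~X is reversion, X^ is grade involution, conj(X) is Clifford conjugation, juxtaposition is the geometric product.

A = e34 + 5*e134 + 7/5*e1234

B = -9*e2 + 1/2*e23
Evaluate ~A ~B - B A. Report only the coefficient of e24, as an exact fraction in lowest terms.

first term: 7/10*e14 + 1/2*e24 + 5/2*e124 + 63/5*e134 + 9*e234 + 45*e1234
second term: -7/10*e14 - 1/2*e24 - 5/2*e124 - 63/5*e134 - 9*e234 + 45*e1234
Answer: 1


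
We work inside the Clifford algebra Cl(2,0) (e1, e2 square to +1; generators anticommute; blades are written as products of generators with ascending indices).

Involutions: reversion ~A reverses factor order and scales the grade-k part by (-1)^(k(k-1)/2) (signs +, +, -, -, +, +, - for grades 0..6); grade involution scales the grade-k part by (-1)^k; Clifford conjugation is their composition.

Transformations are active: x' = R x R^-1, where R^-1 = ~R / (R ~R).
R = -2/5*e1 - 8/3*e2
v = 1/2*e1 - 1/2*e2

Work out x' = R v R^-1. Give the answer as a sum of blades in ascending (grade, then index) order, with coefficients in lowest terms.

~R = -2/5*e1 - 8/3*e2, and R ~R = 1636/225, so R^-1 = ~R / (1636/225).
R v = 17/15 + 23/15*e1 e2
Answer: -511/818*e1 - 271/818*e2


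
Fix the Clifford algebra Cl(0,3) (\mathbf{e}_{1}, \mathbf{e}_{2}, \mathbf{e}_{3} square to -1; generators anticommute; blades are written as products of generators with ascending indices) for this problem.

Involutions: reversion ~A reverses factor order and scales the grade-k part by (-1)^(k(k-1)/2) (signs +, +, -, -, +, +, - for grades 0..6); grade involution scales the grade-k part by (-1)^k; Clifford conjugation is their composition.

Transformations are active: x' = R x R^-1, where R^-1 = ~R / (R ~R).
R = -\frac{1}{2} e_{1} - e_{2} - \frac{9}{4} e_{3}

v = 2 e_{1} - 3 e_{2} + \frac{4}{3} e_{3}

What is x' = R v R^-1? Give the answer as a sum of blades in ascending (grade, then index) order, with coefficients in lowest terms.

~R = -\frac{1}{2} e_{1} - e_{2} - \frac{9}{4} e_{3}, and R ~R = -\frac{101}{16}, so R^-1 = ~R / (-\frac{101}{16}).
R v = 1 + \frac{7}{2} e_{1} e_{2} + \frac{23}{6} e_{1} e_{3} - \frac{97}{12} e_{2} e_{3}
Answer: -\frac{186}{101} e_{1} + \frac{335}{101} e_{2} - \frac{188}{303} e_{3}


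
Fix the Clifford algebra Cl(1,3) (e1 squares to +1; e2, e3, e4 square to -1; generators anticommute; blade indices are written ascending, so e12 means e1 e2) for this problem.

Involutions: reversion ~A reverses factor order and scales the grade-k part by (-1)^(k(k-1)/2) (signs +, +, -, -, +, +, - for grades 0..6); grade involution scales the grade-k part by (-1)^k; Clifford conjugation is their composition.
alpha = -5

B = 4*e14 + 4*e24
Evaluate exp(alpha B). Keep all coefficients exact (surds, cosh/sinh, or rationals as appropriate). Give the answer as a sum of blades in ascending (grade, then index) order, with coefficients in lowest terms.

B^2 term by term: the squares give (4)^2*(e14)^2 + (4)^2*(e24)^2 = 16*(+1) + 16*(-1) = 0 (each basis 2-blade squares to minus the product of its generators' squares); cross terms between blades sharing an index anticommute and cancel. So B^2 = 0.
B^2 = 0, hence only two terms survive: exp(alpha B) = 1 + alpha B (parabolic case).
Answer: 1 - 20*e14 - 20*e24


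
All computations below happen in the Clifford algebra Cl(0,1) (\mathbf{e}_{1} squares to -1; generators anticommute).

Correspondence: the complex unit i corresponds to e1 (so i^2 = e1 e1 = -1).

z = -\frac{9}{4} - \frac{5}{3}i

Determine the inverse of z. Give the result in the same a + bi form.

In blades: z = -\frac{9}{4} - \frac{5}{3} e_{1}.
With qbar = -\frac{9}{4} + \frac{5}{3} e_{1} (scalar fixed, mapped units negated), z qbar = \frac{1129}{144} (the sum of squared coefficients), so z^-1 = qbar / (\frac{1129}{144}) = -\frac{324}{1129} + \frac{240}{1129} e_{1}; translating back:
Answer: -\frac{324}{1129} + \frac{240}{1129}i


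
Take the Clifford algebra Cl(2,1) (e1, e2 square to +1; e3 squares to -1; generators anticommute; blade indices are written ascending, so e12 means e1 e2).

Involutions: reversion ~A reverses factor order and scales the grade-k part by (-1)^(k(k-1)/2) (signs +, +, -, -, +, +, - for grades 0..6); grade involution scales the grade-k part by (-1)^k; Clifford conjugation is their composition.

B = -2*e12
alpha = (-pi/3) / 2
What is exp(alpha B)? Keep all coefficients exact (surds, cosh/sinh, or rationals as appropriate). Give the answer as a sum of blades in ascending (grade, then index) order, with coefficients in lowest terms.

B^2 = (-2)^2*(e12)^2 = 4*(-1) = -4 (a basis 2-blade squares to minus the product of its generators' squares).
B^2 = -4 — circular case — the even/odd split gives cos and sin: l = 2, alpha*l = -pi/3, so exp(alpha B) = cos(-pi/3) + (sin(-pi/3)/2)*B = 1/2 + (-sqrt(3)/4)*B.
Answer: 1/2 + sqrt(3)/2*e12


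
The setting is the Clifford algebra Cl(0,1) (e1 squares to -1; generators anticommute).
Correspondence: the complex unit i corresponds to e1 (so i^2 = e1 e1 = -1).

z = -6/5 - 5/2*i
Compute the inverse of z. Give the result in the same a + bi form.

In blades: z = -6/5 - 5/2*e1.
With qbar = -6/5 + 5/2*e1 (scalar fixed, mapped units negated), z qbar = 769/100 (the sum of squared coefficients), so z^-1 = qbar / (769/100) = -120/769 + 250/769*e1; translating back:
Answer: -120/769 + 250/769*i


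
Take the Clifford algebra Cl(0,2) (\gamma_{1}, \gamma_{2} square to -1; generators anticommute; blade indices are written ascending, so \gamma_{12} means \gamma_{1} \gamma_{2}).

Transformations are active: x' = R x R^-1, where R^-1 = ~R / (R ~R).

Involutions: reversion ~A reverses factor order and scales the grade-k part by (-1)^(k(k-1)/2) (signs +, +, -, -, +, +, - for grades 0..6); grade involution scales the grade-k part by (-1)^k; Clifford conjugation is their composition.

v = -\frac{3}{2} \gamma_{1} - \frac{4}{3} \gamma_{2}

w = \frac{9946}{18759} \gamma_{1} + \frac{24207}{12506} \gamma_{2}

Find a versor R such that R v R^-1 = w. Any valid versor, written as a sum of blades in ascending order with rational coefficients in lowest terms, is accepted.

Take R = v + w = -\frac{36385}{37518} \gamma_{1} + \frac{22597}{37518} \gamma_{2}. Because q(v) = q(w) = -\frac{145}{36}, conjugation by R sends v exactly to w.
Answer: -\frac{36385}{37518} \gamma_{1} + \frac{22597}{37518} \gamma_{2}


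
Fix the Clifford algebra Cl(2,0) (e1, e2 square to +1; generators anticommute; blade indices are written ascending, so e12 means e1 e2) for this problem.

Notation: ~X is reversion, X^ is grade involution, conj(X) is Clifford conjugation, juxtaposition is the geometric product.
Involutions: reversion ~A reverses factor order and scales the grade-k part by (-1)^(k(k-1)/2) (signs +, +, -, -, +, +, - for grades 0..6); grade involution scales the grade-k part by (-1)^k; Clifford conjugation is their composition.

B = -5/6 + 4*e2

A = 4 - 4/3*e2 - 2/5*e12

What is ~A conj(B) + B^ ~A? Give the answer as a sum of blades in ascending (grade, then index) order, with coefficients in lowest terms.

first term: 2 - 8/5*e1 - 134/9*e2 - 1/3*e12
second term: 2 + 8/5*e1 - 134/9*e2 - 1/3*e12
Answer: 4 - 268/9*e2 - 2/3*e12


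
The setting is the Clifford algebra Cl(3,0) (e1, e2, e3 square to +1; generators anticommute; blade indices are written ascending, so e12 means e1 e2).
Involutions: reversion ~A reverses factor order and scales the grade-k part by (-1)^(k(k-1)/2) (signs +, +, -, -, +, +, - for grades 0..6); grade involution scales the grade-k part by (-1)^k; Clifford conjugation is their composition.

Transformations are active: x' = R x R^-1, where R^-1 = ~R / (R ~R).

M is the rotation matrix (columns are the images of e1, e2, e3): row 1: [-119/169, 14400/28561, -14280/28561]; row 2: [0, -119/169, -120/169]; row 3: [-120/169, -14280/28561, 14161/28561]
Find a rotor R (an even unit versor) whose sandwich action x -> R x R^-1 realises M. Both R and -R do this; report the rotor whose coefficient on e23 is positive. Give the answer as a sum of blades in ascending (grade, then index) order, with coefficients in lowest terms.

Method: write R = a + b12*e12 + b13*e13 + b23*e23 with a^2 + b12^2 + b13^2 + b23^2 = 1 (so R^-1 = ~R). Expanding the columns R e_j ~R gives tr M = 4a^2 - 1 and, from the antisymmetric part, M21 - M12 = -4a*b12, M13 - M31 = 4a*b13, M32 - M23 = -4a*b23.
Here tr M = -26061/28561, so a^2 = (1 + tr M)/4 = 625/28561 and a = ±25/169. Taking a = 25/169: M21 - M12 = -14400/28561, M13 - M31 = 6000/28561, M32 - M23 = 6000/28561, giving b12 = 144/169, b13 = 60/169, b23 = -60/169, i.e. R = 25/169 + 144/169*e12 + 60/169*e13 - 60/169*e23.
Its e23 coefficient is negative, so report the other preimage -R.
Answer: -25/169 - 144/169*e12 - 60/169*e13 + 60/169*e23. Why the constraint matters: R and -R act identically through the sandwich — M has trace -26061/28561 either way — so only the sign condition on e23 picks one of the two preimages.


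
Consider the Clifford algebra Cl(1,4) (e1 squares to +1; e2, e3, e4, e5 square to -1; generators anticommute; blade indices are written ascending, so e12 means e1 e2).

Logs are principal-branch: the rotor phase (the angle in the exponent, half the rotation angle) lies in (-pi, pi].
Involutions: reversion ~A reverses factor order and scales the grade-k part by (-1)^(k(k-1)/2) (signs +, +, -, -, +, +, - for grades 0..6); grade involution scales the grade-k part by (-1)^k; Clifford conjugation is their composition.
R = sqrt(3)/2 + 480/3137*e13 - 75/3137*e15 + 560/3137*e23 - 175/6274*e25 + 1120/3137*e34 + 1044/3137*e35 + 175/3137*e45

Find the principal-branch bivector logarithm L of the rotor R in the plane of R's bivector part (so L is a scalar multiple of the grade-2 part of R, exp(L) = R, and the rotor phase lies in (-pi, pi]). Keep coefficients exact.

The scalar part of R is sqrt(3)/2, which pins the rotor phase on the principal branch; dividing the bivector part by the sine of that phase recovers the unit plane, and L is the phase times that plane.
Concretely: cos(phase) = sqrt(3)/2 gives phase = ±pi/6, and since phase/sin(phase) is even the sign is immaterial: L = (phase/sin(phase)) * <R>_2 = (pi/3) * <R>_2.
Answer: 160*pi/3137*e13 - 25*pi/3137*e15 + 560*pi/9411*e23 - 175*pi/18822*e25 + 1120*pi/9411*e34 + 348*pi/3137*e35 + 175*pi/9411*e45


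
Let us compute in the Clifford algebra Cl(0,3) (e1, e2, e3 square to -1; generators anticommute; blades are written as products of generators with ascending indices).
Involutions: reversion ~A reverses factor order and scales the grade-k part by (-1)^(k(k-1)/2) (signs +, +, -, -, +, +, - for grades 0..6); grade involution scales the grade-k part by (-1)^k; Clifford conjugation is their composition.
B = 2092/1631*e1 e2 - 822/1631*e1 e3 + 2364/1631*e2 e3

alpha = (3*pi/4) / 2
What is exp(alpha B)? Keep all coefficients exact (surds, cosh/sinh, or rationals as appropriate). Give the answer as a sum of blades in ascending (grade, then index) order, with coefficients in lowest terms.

B^2 term by term: the squares give (2092/1631)^2*(e1 e2)^2 + (-822/1631)^2*(e1 e3)^2 + (2364/1631)^2*(e2 e3)^2 = 4376464/2660161*(-1) + 675684/2660161*(-1) + 5588496/2660161*(-1) = -4 (each basis 2-blade squares to minus the product of its generators' squares); cross terms between blades sharing an index anticommute and cancel. So B^2 = -4.
B^2 = -4 — circular case — the even/odd split gives cos and sin: l = 2, alpha*l = 3*pi/4, so exp(alpha B) = cos(3*pi/4) + (sin(3*pi/4)/2)*B = -sqrt(2)/2 + (sqrt(2)/4)*B.
Answer: -sqrt(2)/2 + 523*sqrt(2)/1631*e1 e2 - 411*sqrt(2)/3262*e1 e3 + 591*sqrt(2)/1631*e2 e3


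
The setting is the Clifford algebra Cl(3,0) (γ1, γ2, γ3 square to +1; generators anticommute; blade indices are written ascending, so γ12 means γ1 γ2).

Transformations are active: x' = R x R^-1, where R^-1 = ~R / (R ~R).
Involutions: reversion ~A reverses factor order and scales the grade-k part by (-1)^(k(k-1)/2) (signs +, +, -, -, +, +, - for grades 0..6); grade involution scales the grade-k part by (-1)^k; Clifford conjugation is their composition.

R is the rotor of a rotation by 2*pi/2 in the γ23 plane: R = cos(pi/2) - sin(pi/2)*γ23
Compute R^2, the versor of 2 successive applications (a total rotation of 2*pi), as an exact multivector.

Half-angle bookkeeping: 2 applications in γ23 add up to rotor phase 2*pi/2 = pi, so R^2 = cos(pi) - sin(pi)*γ23.
cos(pi) = -1 and sin(pi) = 0, so R^2 = -1. The total rotation 2*pi is 1 full turn, so every vector returns to itself, yet the rotor is -1, on the OTHER sheet of the double cover (an odd number of 2*pi turns).
Answer: -1


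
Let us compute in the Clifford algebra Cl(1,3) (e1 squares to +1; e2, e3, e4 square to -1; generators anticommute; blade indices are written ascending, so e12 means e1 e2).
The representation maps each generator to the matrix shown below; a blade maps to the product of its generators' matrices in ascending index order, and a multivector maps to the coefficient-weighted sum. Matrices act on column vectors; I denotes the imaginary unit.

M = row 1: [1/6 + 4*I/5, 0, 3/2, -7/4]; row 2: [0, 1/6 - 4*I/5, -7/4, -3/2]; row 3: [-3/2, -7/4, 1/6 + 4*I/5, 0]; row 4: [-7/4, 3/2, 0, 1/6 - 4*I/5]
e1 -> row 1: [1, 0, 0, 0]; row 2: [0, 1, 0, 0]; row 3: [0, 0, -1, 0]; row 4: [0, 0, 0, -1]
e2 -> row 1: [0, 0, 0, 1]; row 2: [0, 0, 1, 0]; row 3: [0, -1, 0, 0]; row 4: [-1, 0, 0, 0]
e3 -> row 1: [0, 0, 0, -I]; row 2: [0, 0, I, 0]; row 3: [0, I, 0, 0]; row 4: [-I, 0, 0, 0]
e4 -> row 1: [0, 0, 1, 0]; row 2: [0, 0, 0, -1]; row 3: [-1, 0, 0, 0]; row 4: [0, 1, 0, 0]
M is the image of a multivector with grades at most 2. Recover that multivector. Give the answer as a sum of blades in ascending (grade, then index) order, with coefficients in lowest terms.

Method: the blade images are trace-orthogonal — tr(rho(e_A) rho(e_B)^-1) = 4 if A = B and 0 otherwise — and rho(e_A)^-1 = (e_A)^2 * rho(e_A) with (e_A)^2 = +1 or -1, so the coefficient of e_A in the preimage is (e_A)^2 * tr(M rho(e_A))/4.
Nonzero projections over blades of grade <= 2: 1: (1)^2 = +1, tr(M 1) = 2/3, coefficient 1/6; e4: (e4)^2 = -1, tr(M rho(e4)) = -6, coefficient 3/2; e12: (e12)^2 = +1, tr(M rho(e12)) = -7, coefficient -7/4; e23: (e23)^2 = -1, tr(M rho(e23)) = 16/5, coefficient -4/5. Every other blade of grade <= 2 projects to 0.
Answer: 1/6 + 3/2*e4 - 7/4*e12 - 4/5*e23


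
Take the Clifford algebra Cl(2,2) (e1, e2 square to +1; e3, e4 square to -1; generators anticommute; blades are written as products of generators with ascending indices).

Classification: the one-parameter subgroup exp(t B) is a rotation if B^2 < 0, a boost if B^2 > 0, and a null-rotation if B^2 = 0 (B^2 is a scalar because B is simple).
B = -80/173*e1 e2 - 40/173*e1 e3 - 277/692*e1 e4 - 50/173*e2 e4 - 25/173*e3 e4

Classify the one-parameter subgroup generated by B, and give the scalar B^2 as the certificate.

B^2 term by term: the squares give (-80/173)^2*(e1 e2)^2 + (-40/173)^2*(e1 e3)^2 + (-277/692)^2*(e1 e4)^2 + (-50/173)^2*(e2 e4)^2 + (-25/173)^2*(e3 e4)^2 = 6400/29929*(-1) + 1600/29929*(+1) + 76729/478864*(+1) + 2500/29929*(+1) + 625/29929*(-1) = 1/16 (each basis 2-blade squares to minus the product of its generators' squares); cross terms between blades sharing an index anticommute and cancel; the commuting (index-disjoint) pairs give grade-4 terms 2*c*c'*(blade product), which cancel blade by blade — e1 e2 e3 e4: 4000/29929 - 4000/29929 = 0 — confirming B is simple. So B^2 = 1/16.
Answer: boost, certificate B^2 = 1/16. Certificate logic: 1/16 is a conjugation-invariant scalar, so its sign fixes rotation versus boost versus null-rotation outright.


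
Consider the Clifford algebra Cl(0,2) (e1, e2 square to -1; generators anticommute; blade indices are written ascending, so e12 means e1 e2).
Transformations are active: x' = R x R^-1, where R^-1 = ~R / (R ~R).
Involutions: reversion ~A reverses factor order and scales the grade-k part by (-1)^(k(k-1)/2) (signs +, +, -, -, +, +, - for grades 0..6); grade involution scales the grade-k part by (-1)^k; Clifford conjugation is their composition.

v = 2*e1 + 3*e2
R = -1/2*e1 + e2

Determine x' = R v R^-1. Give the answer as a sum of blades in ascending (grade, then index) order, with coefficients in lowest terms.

~R = -1/2*e1 + e2, and R ~R = -5/4, so R^-1 = ~R / (-5/4).
R v = -2 - 7/2*e12
Answer: -18/5*e1 + 1/5*e2


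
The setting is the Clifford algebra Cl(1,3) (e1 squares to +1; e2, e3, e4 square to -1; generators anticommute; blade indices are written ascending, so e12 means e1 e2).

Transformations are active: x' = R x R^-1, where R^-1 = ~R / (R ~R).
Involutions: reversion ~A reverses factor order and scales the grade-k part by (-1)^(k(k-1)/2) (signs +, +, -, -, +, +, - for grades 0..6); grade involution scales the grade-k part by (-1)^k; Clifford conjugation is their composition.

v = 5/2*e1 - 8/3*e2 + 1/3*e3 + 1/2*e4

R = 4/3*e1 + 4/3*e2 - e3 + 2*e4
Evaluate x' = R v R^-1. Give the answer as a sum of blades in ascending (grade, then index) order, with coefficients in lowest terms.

~R = 4/3*e1 + 4/3*e2 - e3 + 2*e4, and R ~R = -5, so R^-1 = ~R / (-5).
R v = 56/9 - 62/9*e12 + 53/18*e13 - 13/3*e14 - 20/9*e23 + 6*e24 - 7/6*e34
Answer: -1571/270*e1 - 88/135*e2 + 97/45*e3 - 493/90*e4


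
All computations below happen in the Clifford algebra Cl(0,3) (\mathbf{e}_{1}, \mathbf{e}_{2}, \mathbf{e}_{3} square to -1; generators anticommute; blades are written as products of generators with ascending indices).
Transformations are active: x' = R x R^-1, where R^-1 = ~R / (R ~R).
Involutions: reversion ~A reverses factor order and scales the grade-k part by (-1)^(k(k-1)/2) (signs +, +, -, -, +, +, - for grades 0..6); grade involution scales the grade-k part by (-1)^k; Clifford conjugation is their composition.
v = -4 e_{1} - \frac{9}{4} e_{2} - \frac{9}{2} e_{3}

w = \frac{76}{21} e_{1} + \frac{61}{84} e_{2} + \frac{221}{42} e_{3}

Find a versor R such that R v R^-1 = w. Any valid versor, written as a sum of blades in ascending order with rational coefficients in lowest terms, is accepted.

Sketch: the shared square -\frac{661}{16} makes R = v + w = -\frac{8}{21} e_{1} - \frac{32}{21} e_{2} + \frac{16}{21} e_{3} the natural versor; its sandwich fixes that direction, negates (v - w)/2, and sends v to w.
Answer: -\frac{8}{21} e_{1} - \frac{32}{21} e_{2} + \frac{16}{21} e_{3}


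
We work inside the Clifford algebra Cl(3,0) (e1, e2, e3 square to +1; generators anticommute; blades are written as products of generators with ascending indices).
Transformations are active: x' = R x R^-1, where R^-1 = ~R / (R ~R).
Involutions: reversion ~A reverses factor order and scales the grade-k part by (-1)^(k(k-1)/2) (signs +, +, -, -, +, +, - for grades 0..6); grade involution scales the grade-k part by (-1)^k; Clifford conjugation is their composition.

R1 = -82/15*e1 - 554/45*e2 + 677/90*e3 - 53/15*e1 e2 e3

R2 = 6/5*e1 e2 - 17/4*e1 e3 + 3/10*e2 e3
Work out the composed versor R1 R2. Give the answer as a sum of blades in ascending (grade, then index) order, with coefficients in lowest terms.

Distribute over the terms of R2 (each basis-blade product reordered to ascending indices, repeated generators contracted through their squares):
R1 (6/5*e1 e2) = 1108/75*e1 - 164/25*e2 + 106/25*e3 + 677/75*e1 e2 e3
R1 (-17/4*e1 e3) = 11509/360*e1 + 901/60*e2 + 697/30*e3 - 4709/90*e1 e2 e3
R1 (3/10*e2 e3) = 53/50*e1 - 677/300*e2 - 277/75*e3 - 41/25*e1 e2 e3
Summing the partial products and collecting blades:
Answer: 17209/360*e1 + 31/5*e2 + 1189/50*e3 - 20221/450*e1 e2 e3


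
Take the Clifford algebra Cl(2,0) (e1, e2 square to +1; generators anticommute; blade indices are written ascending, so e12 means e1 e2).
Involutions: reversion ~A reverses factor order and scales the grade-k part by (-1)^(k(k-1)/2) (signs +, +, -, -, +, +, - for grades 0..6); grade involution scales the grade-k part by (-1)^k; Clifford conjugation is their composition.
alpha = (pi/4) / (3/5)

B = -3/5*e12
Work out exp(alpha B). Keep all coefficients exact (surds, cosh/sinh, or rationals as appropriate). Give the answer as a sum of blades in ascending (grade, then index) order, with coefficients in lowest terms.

B^2 = (-3/5)^2*(e12)^2 = 9/25*(-1) = -9/25 (a basis 2-blade squares to minus the product of its generators' squares).
B^2 = -9/25 — a negative square means the series sums to a rotation: l = 3/5, alpha*l = pi/4, so exp(alpha B) = cos(pi/4) + (sin(pi/4)/(3/5))*B = sqrt(2)/2 + (5*sqrt(2)/6)*B.
Answer: sqrt(2)/2 - sqrt(2)/2*e12


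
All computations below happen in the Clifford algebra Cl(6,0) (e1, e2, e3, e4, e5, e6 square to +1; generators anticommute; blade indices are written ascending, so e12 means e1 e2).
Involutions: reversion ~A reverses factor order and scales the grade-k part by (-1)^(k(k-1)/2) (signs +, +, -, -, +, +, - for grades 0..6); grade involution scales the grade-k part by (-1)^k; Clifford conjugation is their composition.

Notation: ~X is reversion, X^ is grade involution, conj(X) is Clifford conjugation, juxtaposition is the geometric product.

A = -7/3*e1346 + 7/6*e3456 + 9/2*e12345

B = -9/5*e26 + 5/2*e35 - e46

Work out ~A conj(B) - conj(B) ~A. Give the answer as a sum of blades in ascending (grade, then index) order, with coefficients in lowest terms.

first term: 7/3*e13 + 7/6*e35 - 35/12*e46 - 45/4*e124 + 21/5*e1234 - 35/6*e1456 + 21/10*e2345 - 9/2*e12356 - 81/10*e13456
second term: 7/3*e13 + 7/6*e35 - 35/12*e46 - 45/4*e124 - 21/5*e1234 + 35/6*e1456 - 21/10*e2345 + 9/2*e12356 + 81/10*e13456
Answer: 42/5*e1234 - 35/3*e1456 + 21/5*e2345 - 9*e12356 - 81/5*e13456


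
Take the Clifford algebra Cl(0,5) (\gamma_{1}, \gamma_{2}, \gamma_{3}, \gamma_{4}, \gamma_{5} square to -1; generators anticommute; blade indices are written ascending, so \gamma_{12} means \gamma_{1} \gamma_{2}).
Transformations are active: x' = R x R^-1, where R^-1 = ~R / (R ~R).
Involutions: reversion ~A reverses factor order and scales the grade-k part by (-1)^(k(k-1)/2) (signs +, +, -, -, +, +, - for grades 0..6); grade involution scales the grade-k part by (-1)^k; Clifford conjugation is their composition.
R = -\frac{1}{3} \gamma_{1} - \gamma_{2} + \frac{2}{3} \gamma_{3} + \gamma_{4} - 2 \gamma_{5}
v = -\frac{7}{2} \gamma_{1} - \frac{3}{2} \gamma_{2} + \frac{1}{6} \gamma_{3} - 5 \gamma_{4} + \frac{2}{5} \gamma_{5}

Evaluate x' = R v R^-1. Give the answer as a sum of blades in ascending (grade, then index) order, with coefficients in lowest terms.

~R = -\frac{1}{3} \gamma_{1} - \gamma_{2} + \frac{2}{3} \gamma_{3} + \gamma_{4} - 2 \gamma_{5}, and R ~R = -\frac{59}{9}, so R^-1 = ~R / (-\frac{59}{9}).
R v = \frac{136}{45} - 3 \gamma_{12} + \frac{41}{18} \gamma_{13} + \frac{31}{6} \gamma_{14} - \frac{107}{15} \gamma_{15} + \frac{5}{6} \gamma_{23} + \frac{13}{2} \gamma_{24} - \frac{17}{5} \gamma_{25} - \frac{7}{2} \gamma_{34} + \frac{3}{5} \gamma_{35} - \frac{48}{5} \gamma_{45}
Answer: \frac{6739}{1770} \gamma_{1} + \frac{1429}{590} \gamma_{2} - \frac{461}{590} \gamma_{3} + \frac{1203}{295} \gamma_{4} + \frac{426}{295} \gamma_{5}


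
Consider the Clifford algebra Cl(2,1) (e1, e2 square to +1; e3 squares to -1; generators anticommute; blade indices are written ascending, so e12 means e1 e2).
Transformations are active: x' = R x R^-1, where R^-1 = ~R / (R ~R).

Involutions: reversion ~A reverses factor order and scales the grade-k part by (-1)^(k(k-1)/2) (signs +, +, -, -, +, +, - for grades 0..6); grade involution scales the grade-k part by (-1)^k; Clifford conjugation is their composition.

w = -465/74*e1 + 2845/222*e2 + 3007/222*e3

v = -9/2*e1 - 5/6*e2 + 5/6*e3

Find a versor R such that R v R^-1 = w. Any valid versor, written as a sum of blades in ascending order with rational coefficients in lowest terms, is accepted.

Here q(v) = q(w) = 81/4; the classical choice R = v + w = -399/37*e1 + 1330/111*e2 + 532/37*e3 then realises v -> w under the sandwich.
Answer: -399/37*e1 + 1330/111*e2 + 532/37*e3


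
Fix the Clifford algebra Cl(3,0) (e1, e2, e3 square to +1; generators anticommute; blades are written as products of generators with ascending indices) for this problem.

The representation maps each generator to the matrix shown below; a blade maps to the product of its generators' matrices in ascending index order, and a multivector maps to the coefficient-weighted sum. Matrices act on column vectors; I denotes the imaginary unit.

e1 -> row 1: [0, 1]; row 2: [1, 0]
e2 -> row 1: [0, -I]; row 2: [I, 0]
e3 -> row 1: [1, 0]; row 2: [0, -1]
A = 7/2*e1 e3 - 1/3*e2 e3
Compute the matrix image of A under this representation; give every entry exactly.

Bivector images (products of the table entries): rho(e1 e3) = rho(e1)rho(e3) = row 1: [0, -1]; row 2: [1, 0]; rho(e2 e3) = rho(e2)rho(e3) = row 1: [0, I]; row 2: [I, 0].
M = (7/2)*rho(e1 e3) + (-1/3)*rho(e2 e3), summed entrywise:
Answer: row 1: [0, -7/2 - I/3]; row 2: [7/2 - I/3, 0]


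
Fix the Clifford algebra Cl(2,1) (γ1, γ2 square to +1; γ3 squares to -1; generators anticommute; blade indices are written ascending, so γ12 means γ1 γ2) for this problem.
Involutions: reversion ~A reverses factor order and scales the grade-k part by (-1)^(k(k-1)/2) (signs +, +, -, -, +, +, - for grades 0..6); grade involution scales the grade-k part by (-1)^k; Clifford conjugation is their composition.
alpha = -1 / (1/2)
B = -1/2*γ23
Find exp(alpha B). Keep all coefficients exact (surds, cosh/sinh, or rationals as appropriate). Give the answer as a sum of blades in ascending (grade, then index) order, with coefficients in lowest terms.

B^2 = (-1/2)^2*(γ23)^2 = 1/4*(+1) = 1/4 (a basis 2-blade squares to minus the product of its generators' squares).
B^2 = 1/4 — B^2 > 0, so the exponential closes hyperbolically: l = 1/2, alpha*l = -1, so exp(alpha B) = cosh(-1) + (sinh(-1)/(1/2))*B = cosh(1) + (-2*sinh(1))*B.
Answer: cosh(1) + sinh(1)*γ23


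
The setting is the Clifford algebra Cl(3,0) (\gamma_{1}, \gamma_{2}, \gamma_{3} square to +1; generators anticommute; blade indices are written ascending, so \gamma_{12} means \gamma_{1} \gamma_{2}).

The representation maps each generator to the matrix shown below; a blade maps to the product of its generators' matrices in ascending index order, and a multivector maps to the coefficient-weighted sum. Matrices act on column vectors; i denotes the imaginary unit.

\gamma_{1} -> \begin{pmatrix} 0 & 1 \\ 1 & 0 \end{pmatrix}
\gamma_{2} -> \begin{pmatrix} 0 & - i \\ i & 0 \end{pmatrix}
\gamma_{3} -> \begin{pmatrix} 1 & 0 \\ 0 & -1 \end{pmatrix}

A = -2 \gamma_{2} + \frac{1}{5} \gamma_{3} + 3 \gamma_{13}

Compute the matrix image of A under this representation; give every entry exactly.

Bivector images (products of the table entries): rho(\gamma_{13}) = rho(\gamma_{1})rho(\gamma_{3}) = \begin{pmatrix} 0 & -1 \\ 1 & 0 \end{pmatrix}.
M = (-2)*rho(\gamma_{2}) + (\frac{1}{5})*rho(\gamma_{3}) + (3)*rho(\gamma_{13}), summed entrywise:
Answer: \begin{pmatrix} \frac{1}{5} & -3 + 2 i \\ 3 - 2 i & - \frac{1}{5} \end{pmatrix}


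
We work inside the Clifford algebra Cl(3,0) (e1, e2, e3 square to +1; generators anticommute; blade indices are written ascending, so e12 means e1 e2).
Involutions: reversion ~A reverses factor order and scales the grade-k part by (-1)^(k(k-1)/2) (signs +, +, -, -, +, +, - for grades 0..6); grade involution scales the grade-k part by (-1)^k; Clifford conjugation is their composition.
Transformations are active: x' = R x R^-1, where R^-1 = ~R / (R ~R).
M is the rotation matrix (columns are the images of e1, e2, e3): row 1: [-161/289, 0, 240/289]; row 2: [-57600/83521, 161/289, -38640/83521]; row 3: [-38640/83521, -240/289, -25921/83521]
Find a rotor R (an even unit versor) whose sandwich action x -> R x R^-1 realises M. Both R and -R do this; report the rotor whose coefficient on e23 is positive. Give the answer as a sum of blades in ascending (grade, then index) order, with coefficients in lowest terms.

Method: write R = a + b12*e12 + b13*e13 + b23*e23 with a^2 + b12^2 + b13^2 + b23^2 = 1 (so R^-1 = ~R). Expanding the columns R e_j ~R gives tr M = 4a^2 - 1 and, from the antisymmetric part, M21 - M12 = -4a*b12, M13 - M31 = 4a*b13, M32 - M23 = -4a*b23.
Here tr M = -25921/83521, so a^2 = (1 + tr M)/4 = 14400/83521 and a = ±120/289. Taking a = 120/289: M21 - M12 = -57600/83521, M13 - M31 = 108000/83521, M32 - M23 = -30720/83521, giving b12 = 120/289, b13 = 225/289, b23 = 64/289, i.e. R = 120/289 + 120/289*e12 + 225/289*e13 + 64/289*e23.
Its e23 coefficient is already positive.
Answer: 120/289 + 120/289*e12 + 225/289*e13 + 64/289*e23. Recall the cover is two-to-one: with M of trace -25921/83521, both preimages act alike, and the stated e23 sign chooses the sheet.


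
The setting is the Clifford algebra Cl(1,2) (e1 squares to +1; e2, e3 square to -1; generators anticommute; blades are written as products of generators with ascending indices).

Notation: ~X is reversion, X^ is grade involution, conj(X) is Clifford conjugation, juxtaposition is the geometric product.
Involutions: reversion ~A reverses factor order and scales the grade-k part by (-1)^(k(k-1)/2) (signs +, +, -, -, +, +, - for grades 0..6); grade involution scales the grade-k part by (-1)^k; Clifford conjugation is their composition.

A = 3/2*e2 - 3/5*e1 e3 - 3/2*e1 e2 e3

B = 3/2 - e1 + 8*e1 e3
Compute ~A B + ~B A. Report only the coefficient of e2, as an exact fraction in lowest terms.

first term: 24/5 - 39/4*e2 + 3/5*e3 + 3/2*e1 e2 + 9/10*e1 e3 - 3/2*e2 e3 - 39/4*e1 e2 e3
second term: 24/5 - 39/4*e2 + 3/5*e3 - 3/2*e1 e2 - 9/10*e1 e3 + 3/2*e2 e3 + 39/4*e1 e2 e3
Answer: -39/2


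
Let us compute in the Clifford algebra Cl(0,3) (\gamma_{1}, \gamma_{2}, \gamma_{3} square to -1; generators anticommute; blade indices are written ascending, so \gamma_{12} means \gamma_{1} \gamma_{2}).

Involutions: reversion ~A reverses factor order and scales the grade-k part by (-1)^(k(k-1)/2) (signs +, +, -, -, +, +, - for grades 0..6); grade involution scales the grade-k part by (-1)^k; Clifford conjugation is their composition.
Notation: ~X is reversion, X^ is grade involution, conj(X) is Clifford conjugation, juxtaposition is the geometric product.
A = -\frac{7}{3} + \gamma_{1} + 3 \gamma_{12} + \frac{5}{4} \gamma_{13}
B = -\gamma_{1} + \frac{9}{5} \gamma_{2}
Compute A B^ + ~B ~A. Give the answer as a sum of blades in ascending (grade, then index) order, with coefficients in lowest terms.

first term: -1 + \frac{46}{15} \gamma_{1} + \frac{36}{5} \gamma_{2} + \frac{5}{4} \gamma_{3} - \frac{9}{5} \gamma_{12} + \frac{9}{4} \gamma_{123}
second term: 1 - \frac{46}{15} \gamma_{1} - \frac{36}{5} \gamma_{2} - \frac{5}{4} \gamma_{3} - \frac{9}{5} \gamma_{12} + \frac{9}{4} \gamma_{123}
Answer: -\frac{18}{5} \gamma_{12} + \frac{9}{2} \gamma_{123}


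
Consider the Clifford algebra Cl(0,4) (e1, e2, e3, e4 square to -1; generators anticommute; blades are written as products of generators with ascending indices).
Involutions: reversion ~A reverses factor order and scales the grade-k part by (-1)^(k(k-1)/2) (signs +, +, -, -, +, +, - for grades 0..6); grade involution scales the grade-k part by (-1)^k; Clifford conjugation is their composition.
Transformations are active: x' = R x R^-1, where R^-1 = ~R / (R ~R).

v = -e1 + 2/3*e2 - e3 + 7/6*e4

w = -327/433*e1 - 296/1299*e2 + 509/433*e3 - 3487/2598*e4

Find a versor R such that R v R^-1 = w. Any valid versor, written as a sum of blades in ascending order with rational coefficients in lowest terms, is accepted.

Take R = v + w = -760/433*e1 + 190/433*e2 + 76/433*e3 - 76/433*e4. Because q(v) = q(w) = -137/36, conjugation by R sends v exactly to w.
Answer: -760/433*e1 + 190/433*e2 + 76/433*e3 - 76/433*e4


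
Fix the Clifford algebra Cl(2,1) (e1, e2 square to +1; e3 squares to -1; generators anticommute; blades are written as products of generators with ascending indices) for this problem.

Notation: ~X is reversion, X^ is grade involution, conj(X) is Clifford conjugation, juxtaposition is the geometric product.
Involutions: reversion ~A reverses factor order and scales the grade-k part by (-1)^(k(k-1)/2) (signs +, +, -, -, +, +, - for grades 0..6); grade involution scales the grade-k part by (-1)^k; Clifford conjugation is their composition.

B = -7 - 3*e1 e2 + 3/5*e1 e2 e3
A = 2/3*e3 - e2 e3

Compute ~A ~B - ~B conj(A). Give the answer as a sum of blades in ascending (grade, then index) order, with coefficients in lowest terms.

first term: -3/5*e1 - 14/3*e3 + 2/5*e1 e2 - 3*e1 e3 - 7*e2 e3 + 2*e1 e2 e3
second term: -3/5*e1 + 14/3*e3 - 2/5*e1 e2 + 3*e1 e3 - 7*e2 e3 - 2*e1 e2 e3
Answer: -28/3*e3 + 4/5*e1 e2 - 6*e1 e3 + 4*e1 e2 e3


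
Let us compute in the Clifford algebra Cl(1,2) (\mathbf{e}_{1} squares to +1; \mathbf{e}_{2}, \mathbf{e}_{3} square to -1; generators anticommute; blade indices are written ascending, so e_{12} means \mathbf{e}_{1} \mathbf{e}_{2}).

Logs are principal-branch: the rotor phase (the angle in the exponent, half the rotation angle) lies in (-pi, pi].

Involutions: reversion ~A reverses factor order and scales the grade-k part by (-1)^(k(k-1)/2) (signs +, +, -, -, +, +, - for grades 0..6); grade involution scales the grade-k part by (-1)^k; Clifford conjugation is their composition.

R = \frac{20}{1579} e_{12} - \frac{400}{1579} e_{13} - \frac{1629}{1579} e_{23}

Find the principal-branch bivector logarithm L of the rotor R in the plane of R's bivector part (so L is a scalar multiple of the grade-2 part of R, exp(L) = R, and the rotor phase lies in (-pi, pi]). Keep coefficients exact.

The scalar part of R is 0, which pins the rotor phase on the principal branch; dividing the bivector part by the sine of that phase recovers the unit plane, and L is the phase times that plane.
Concretely: cos(phase) = 0 gives phase = ±\frac{\pi}{2}, and since phase/sin(phase) is even the sign is immaterial: L = (phase/sin(phase)) * <R>_2 = (\frac{\pi}{2}) * <R>_2.
Answer: \frac{10 \pi}{1579} e_{12} - \frac{200 \pi}{1579} e_{13} - \frac{1629 \pi}{3158} e_{23}


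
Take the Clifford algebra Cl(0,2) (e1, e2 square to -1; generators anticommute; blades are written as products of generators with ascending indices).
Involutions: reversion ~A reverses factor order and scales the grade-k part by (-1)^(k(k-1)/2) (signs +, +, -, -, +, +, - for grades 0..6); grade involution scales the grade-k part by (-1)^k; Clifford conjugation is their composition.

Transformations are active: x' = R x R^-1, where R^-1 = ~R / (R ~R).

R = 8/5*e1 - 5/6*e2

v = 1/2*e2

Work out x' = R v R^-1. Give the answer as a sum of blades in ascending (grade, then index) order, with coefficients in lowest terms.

~R = 8/5*e1 - 5/6*e2, and R ~R = -2929/900, so R^-1 = ~R / (-2929/900).
R v = 5/12 + 4/5*e1 e2
Answer: -1200/2929*e1 - 1679/5858*e2
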